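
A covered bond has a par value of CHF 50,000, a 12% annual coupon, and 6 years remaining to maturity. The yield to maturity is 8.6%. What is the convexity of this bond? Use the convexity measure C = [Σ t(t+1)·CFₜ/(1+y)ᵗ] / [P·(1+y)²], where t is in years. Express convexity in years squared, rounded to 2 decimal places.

With y = 0.086:
  t   CF        PV=CF/(1+0.086)^t    t·PV        t(t+1)·PV
  1     6,000.00     5,524.8619     5,524.8619      11,049.7238
  2     6,000.00     5,087.3498    10,174.6996      30,524.0988
  3     6,000.00     4,684.4842    14,053.4525      56,213.8099
  4     6,000.00     4,313.5213    17,254.0853      86,270.4265
  5     6,000.00     3,971.9349    19,859.6746     119,158.0476
  6    56,000.00    34,135.7206   204,814.3237   1,433,700.2662
  Σ                 57,717.8727   271,681.0976   1,736,916.3728
P = 57,717.8727.
Convexity = Σ t(t+1)·PV / [P·(1+y)²] = 1,736,916.3728 / (57,717.8727 × 1.179396) = 25.51579.

25.52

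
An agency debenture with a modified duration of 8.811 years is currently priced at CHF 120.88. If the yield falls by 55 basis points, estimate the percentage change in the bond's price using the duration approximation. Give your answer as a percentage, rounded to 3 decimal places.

+4.846%

Duration approximation: ΔP/P ≈ -D_mod · Δy = -8.811 × (-0.0055) = +0.0484605.
As a percentage: +4.84605%.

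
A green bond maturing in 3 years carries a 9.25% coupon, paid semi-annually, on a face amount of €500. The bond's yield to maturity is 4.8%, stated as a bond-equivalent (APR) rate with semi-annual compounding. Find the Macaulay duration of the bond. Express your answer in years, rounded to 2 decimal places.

2.71 years

Periodic yield y = 0.024. Discount each cash flow and weight by its period:
  t   CF        PV=CF/(1+0.024)^t    t·PV
  1       23.125        22.5830        22.5830
  2       23.125        22.0537        44.1074
  3       23.125        21.5368        64.6105
  4       23.125        21.0321        84.1283
  5       23.125        20.5391       102.6956
  6      523.125       453.7386     2,722.4317
  Σ                    561.4834     3,040.5565
Price P = Σ PV = 561.4834.
Macaulay duration = Σ(t·PV) / P = 3,040.5565 / 561.4834 = 5.41522 half-year periods.
In years: 5.41522 / 2 = 2.70761 years.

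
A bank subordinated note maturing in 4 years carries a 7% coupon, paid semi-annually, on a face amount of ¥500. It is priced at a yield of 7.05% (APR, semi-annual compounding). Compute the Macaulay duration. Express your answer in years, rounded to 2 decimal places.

Periodic yield y = 0.03525. Discount each cash flow and weight by its period:
  t   CF        PV=CF/(1+0.03525)^t    t·PV
  1        17.50        16.9041        16.9041
  2        17.50        16.3285        32.6571
  3        17.50        15.7726        47.3177
  4        17.50        15.2355        60.9421
  5        17.50        14.7167        73.5837
  6        17.50        14.2156        85.2939
  7        17.50        13.7316        96.1213
  8       517.50       392.2369     3,137.8951
  Σ                    499.1417     3,550.7150
Price P = Σ PV = 499.1417.
Macaulay duration = Σ(t·PV) / P = 3,550.7150 / 499.1417 = 7.11364 half-year periods.
In years: 7.11364 / 2 = 3.55682 years.

3.56 years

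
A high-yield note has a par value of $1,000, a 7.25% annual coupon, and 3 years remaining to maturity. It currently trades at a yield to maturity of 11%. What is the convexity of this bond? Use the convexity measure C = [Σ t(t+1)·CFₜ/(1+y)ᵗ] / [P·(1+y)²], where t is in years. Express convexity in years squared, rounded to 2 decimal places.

8.84

With y = 0.11:
  t   CF        PV=CF/(1+0.11)^t    t·PV        t(t+1)·PV
  1        72.50        65.3153        65.3153         130.6306
  2        72.50        58.8426       117.6853         353.0558
  3     1,072.50       784.2028     2,352.6083       9,410.4331
  Σ                    908.3607     2,535.6088       9,894.1195
P = 908.3607.
Convexity = Σ t(t+1)·PV / [P·(1+y)²] = 9,894.1195 / (908.3607 × 1.232100) = 8.84042.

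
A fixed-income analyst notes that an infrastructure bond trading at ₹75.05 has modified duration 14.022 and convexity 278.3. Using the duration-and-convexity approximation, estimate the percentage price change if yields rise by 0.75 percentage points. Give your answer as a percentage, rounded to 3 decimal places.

Duration effect: -D_mod·Δy = -14.022 × (+0.0075) = -0.105165
Convexity effect: ½·C·(Δy)² = 0.5 × 278.3 × (0.0075)² = +0.0078271875
ΔP/P ≈ -0.105165 + 0.0078271875 = -0.0973378125
= -9.73378125%.

-9.734%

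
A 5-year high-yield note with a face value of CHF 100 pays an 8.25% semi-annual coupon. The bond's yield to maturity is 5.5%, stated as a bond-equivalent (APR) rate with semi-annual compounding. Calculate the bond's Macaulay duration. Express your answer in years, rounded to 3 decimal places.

Periodic yield y = 0.0275. Discount each cash flow and weight by its period:
  t   CF        PV=CF/(1+0.0275)^t    t·PV
  1        4.125         4.0146         4.0146
  2        4.125         3.9072         7.8143
  3        4.125         3.8026        11.4077
  4        4.125         3.7008        14.8032
  5        4.125         3.6018        18.0088
  6        4.125         3.5054        21.0322
  7        4.125         3.4115        23.8808
  8        4.125         3.3202        26.5619
  9        4.125         3.2314        29.0824
  10     104.125        79.3847       793.8468
  Σ                    111.8801       950.4528
Price P = Σ PV = 111.8801.
Macaulay duration = Σ(t·PV) / P = 950.4528 / 111.8801 = 8.49528 half-year periods.
In years: 8.49528 / 2 = 4.24764 years.

4.248 years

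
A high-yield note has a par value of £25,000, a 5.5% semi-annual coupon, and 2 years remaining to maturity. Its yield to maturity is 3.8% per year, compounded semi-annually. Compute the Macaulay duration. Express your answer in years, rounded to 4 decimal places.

Periodic yield y = 0.019. Discount each cash flow and weight by its period:
  t   CF        PV=CF/(1+0.019)^t    t·PV
  1       687.50       674.6811       674.6811
  2       687.50       662.1011     1,324.2023
  3       687.50       649.7558     1,949.2673
  4    25,687.50    23,824.5718    95,298.2871
  Σ                 25,811.1097    99,246.4377
Price P = Σ PV = 25,811.1097.
Macaulay duration = Σ(t·PV) / P = 99,246.4377 / 25,811.1097 = 3.84511 half-year periods.
In years: 3.84511 / 2 = 1.92255 years.

1.9226 years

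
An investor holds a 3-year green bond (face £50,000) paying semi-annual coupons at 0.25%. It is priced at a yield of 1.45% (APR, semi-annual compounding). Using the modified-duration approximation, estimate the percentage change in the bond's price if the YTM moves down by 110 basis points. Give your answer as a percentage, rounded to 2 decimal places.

+3.27%

Periodic yield y = 0.00725. Modified duration first:
  t   CF        PV=CF/(1+0.00725)^t    t·PV
  1        62.50        62.0501        62.0501
  2        62.50        61.6035       123.2070
  3        62.50        61.1601       183.4803
  4        62.50        60.7199       242.8795
  5        62.50        60.2828       301.4142
  6    50,062.50    47,938.9897   287,633.9381
  Σ                 48,244.8061   288,546.9693
P = 48,244.8061; D_Mac = 5.98089 half-year periods = 2.99045 yrs; D_mod = 2.99045/(1+0.00725) = 2.96892 yrs.
ΔP/P ≈ -D_mod · Δy = -2.96892 × (-0.011) = +0.032658 = +3.2658%.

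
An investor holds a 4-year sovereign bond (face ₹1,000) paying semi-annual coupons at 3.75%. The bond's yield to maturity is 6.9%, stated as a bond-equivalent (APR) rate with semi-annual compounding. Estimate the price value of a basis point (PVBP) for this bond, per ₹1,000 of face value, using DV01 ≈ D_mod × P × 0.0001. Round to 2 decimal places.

Periodic yield y = 0.0345.
  t   CF        PV=CF/(1+0.0345)^t    t·PV
  1        18.75        18.1247        18.1247
  2        18.75        17.5202        35.0405
  3        18.75        16.9360        50.8079
  4        18.75        16.3712        65.4846
  5        18.75        15.8252        79.1259
  6        18.75        15.2974        91.7845
  7        18.75        14.7873       103.5108
  8     1,018.75       776.6470     6,213.1759
  Σ                    891.5089     6,657.0549
P = 891.5089; D_Mac = 7.46718 half-year periods = 3.73359 yrs; D_mod = 3.60908 yrs.
DV01 ≈ 3.60908 × 891.5089 × 0.0001 = 0.321752.

₹0.32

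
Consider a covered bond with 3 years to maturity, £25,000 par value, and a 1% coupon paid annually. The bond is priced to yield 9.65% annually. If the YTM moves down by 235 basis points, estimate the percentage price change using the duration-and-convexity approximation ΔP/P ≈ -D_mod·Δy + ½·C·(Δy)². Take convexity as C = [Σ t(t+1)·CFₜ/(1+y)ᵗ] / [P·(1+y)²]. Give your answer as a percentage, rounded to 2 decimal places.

With y = 0.0965:
  t   CF        PV=CF/(1+0.0965)^t    t·PV        t(t+1)·PV
  1       250.00       227.9982       227.9982         455.9964
  2       250.00       207.9327       415.8653       1,247.5960
  3    25,250.00    19,152.9412    57,458.8235     229,835.2939
  Σ                 19,588.8720    58,102.6870     231,538.8863
P = 19,588.8720; D_Mac = 2.96611 yrs; D_mod = 2.70507 yrs; C = 9.83099.
Duration effect: -2.70507 × (-0.0235) = +0.063569
Convexity effect: 0.5 × 9.83099 × (-0.0235)² = +0.0027146
ΔP/P ≈ +0.063569 + 0.0027146 = +0.066284 = +6.6284%.

+6.63%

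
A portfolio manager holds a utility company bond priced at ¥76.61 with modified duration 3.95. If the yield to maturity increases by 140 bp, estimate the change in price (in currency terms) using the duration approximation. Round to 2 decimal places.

-¥4.24

Duration approximation: ΔP/P ≈ -D_mod · Δy = -3.95 × (+0.014) = -0.055300.
ΔP ≈ 76.61 × (-0.055300) = -4.236533.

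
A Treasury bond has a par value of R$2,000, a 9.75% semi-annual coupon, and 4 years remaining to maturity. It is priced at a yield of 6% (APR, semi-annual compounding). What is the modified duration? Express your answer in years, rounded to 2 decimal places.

3.35 years

Periodic yield y = 0.03. First find Macaulay duration:
  t   CF        PV=CF/(1+0.03)^t    t·PV
  1        97.50        94.6602        94.6602
  2        97.50        91.9031       183.8062
  3        97.50        89.2263       267.6789
  4        97.50        86.6275       346.5099
  5        97.50        84.1044       420.5218
  6        97.50        81.6547       489.9283
  7        97.50        79.2764       554.9350
  8     2,097.50     1,655.7859    13,246.2870
  Σ                  2,263.2385    15,604.3273
P = 2,263.2385; Macaulay duration = 15,604.3273 / 2,263.2385 = 6.89469 half-year periods = 3.44734 years.
Modified duration = D_Mac / (1 + y) = 3.44734 / 1.03 = 3.34694 years.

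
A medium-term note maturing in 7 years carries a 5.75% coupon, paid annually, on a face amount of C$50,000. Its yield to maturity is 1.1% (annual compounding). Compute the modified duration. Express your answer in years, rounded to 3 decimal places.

Periodic yield y = 0.011. First find Macaulay duration:
  t   CF        PV=CF/(1+0.011)^t    t·PV
  1     2,875.00     2,843.7191     2,843.7191
  2     2,875.00     2,812.7785     5,625.5571
  3     2,875.00     2,782.1746     8,346.5238
  4     2,875.00     2,751.9037    11,007.6147
  5     2,875.00     2,721.9621    13,609.8104
  6     2,875.00     2,692.3463    16,154.0776
  7    52,875.00    48,977.0126   342,839.0881
  Σ                 65,581.8968   400,426.3908
P = 65,581.8968; Macaulay duration = 400,426.3908 / 65,581.8968 = 6.10575 years.
Modified duration = D_Mac / (1 + y) = 6.10575 / 1.011 = 6.03931 years.

6.039 years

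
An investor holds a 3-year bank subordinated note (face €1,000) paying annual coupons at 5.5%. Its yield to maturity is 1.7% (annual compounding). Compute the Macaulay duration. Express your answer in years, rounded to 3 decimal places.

Periodic yield y = 0.017. Discount each cash flow and weight by its year:
  t   CF        PV=CF/(1+0.017)^t    t·PV
  1        55.00        54.0806        54.0806
  2        55.00        53.1766       106.3533
  3     1,055.00     1,002.9738     3,008.9215
  Σ                  1,110.2311     3,169.3554
Price P = Σ PV = 1,110.2311.
Macaulay duration = Σ(t·PV) / P = 3,169.3554 / 1,110.2311 = 2.85468 years.

2.855 years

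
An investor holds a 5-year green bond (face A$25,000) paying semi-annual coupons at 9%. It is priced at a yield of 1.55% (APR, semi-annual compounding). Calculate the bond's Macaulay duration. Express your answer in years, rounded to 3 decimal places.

Periodic yield y = 0.00775. Discount each cash flow and weight by its period:
  t   CF        PV=CF/(1+0.00775)^t    t·PV
  1     1,125.00     1,116.3483     1,116.3483
  2     1,125.00     1,107.7631     2,215.5263
  3     1,125.00     1,099.2440     3,297.7320
  4     1,125.00     1,090.7904     4,363.1615
  5     1,125.00     1,082.4018     5,412.0088
  6     1,125.00     1,074.0777     6,444.4659
  7     1,125.00     1,065.8176     7,460.7230
  8     1,125.00     1,057.6210     8,460.9680
  9     1,125.00     1,049.4875     9,445.3873
  10   26,125.00    24,184.0054   241,840.0538
  Σ                 33,927.5566   290,056.3749
Price P = Σ PV = 33,927.5566.
Macaulay duration = Σ(t·PV) / P = 290,056.3749 / 33,927.5566 = 8.54929 half-year periods.
In years: 8.54929 / 2 = 4.27464 years.

4.275 years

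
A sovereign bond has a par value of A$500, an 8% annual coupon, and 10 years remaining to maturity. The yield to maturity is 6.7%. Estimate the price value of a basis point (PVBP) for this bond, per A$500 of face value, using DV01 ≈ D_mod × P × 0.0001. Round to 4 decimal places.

A$0.3777

Periodic yield y = 0.067.
  t   CF        PV=CF/(1+0.067)^t    t·PV
  1        40.00        37.4883        37.4883
  2        40.00        35.1343        70.2686
  3        40.00        32.9281        98.7843
  4        40.00        30.8605       123.4418
  5        40.00        28.9226       144.6132
  6        40.00        27.1065       162.6390
  7        40.00        25.4044       177.8308
  8        40.00        23.8092       190.4735
  9        40.00        22.3141       200.8273
  10      540.00       282.3251     2,823.2515
  Σ                    546.2932     4,029.6183
P = 546.2932; D_Mac = 7.37629 yrs; D_mod = 6.91311 yrs.
DV01 ≈ 6.91311 × 546.2932 × 0.0001 = 0.377659.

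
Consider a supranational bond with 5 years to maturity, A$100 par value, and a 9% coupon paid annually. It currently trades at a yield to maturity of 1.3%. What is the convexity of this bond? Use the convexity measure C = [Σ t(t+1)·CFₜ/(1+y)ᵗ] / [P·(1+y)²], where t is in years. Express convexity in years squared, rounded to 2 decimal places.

With y = 0.013:
  t   CF        PV=CF/(1+0.013)^t    t·PV        t(t+1)·PV
  1         9.00         8.8845         8.8845          17.7690
  2         9.00         8.7705        17.5410          52.6229
  3         9.00         8.6579        25.9738         103.8952
  4         9.00         8.5468        34.1873         170.9365
  5       109.00       102.1831       510.9157       3,065.4944
  Σ                    137.0429       597.5023       3,410.7180
P = 137.0429.
Convexity = Σ t(t+1)·PV / [P·(1+y)²] = 3,410.7180 / (137.0429 × 1.026169) = 24.25328.

24.25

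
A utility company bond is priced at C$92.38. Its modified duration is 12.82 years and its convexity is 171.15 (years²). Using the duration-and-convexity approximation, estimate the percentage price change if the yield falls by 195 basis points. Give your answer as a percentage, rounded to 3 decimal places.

Duration effect: -D_mod·Δy = -12.82 × (-0.0195) = +0.249990
Convexity effect: ½·C·(Δy)² = 0.5 × 171.15 × (-0.0195)² = +0.03253989375
ΔP/P ≈ +0.249990 + 0.03253989375 = +0.28252989375
= +28.252989375%.

+28.253%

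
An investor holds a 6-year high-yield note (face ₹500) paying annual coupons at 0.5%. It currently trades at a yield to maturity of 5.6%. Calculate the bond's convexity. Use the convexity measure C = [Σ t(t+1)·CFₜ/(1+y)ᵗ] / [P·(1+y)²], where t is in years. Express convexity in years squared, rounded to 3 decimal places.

36.928

With y = 0.056:
  t   CF        PV=CF/(1+0.056)^t    t·PV        t(t+1)·PV
  1         2.50         2.3674         2.3674           4.7348
  2         2.50         2.2419         4.4838          13.4513
  3         2.50         2.1230         6.3690          25.4759
  4         2.50         2.0104         8.0416          40.2082
  5         2.50         1.9038         9.5190          57.1139
  6       502.50       362.3703     2,174.2216      15,219.5512
  Σ                    373.0168     2,205.0024      15,360.5353
P = 373.0168.
Convexity = Σ t(t+1)·PV / [P·(1+y)²] = 15,360.5353 / (373.0168 × 1.115136) = 36.92752.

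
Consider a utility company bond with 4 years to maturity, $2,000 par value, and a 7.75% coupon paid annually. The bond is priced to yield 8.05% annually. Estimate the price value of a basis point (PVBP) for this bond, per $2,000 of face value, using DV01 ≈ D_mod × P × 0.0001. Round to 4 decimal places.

$0.6573

Periodic yield y = 0.0805.
  t   CF        PV=CF/(1+0.0805)^t    t·PV
  1       155.00       143.4521       143.4521
  2       155.00       132.7646       265.5291
  3       155.00       122.8733       368.6198
  4     2,155.00     1,581.0594     6,324.2376
  Σ                  1,980.1493     7,101.8387
P = 1,980.1493; D_Mac = 3.58652 yrs; D_mod = 3.31931 yrs.
DV01 ≈ 3.31931 × 1,980.1493 × 0.0001 = 0.657273.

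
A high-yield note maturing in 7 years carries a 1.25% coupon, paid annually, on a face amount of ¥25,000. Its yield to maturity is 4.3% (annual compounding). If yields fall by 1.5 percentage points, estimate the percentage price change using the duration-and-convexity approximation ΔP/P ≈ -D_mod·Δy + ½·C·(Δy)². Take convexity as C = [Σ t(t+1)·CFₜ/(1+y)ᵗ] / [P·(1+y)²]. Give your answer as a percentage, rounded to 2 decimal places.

+10.20%

With y = 0.043:
  t   CF        PV=CF/(1+0.043)^t    t·PV        t(t+1)·PV
  1       312.50       299.6165       299.6165         599.2330
  2       312.50       287.2641       574.5283       1,723.5848
  3       312.50       275.4210       826.2631       3,305.0523
  4       312.50       264.0662     1,056.2647       5,281.3237
  5       312.50       253.1795     1,265.8973       7,595.3840
  6       312.50       242.7416     1,456.4495      10,195.1463
  7    25,312.50    18,851.4553   131,960.1868   1,055,681.4942
  Σ                 20,473.7441   137,439.2062   1,084,381.2183
P = 20,473.7441; D_Mac = 6.71295 yrs; D_mod = 6.43619 yrs; C = 48.68735.
Duration effect: -6.43619 × (-0.015) = +0.096543
Convexity effect: 0.5 × 48.68735 × (-0.015)² = +0.0054773
ΔP/P ≈ +0.096543 + 0.0054773 = +0.102020 = +10.2020%.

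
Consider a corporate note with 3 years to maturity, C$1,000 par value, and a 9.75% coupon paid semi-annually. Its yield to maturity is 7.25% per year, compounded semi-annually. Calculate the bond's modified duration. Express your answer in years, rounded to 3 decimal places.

Periodic yield y = 0.03625. First find Macaulay duration:
  t   CF        PV=CF/(1+0.03625)^t    t·PV
  1        48.75        47.0446        47.0446
  2        48.75        45.3989        90.7978
  3        48.75        43.8108       131.4323
  4        48.75        42.2782       169.1128
  5        48.75        40.7992       203.9961
  6     1,048.75       847.0025     5,082.0152
  Σ                  1,066.3343     5,724.3990
P = 1,066.3343; Macaulay duration = 5,724.3990 / 1,066.3343 = 5.36830 half-year periods = 2.68415 years.
Modified duration = D_Mac / (1 + y) = 2.68415 / 1.03625 = 2.59025 years.

2.590 years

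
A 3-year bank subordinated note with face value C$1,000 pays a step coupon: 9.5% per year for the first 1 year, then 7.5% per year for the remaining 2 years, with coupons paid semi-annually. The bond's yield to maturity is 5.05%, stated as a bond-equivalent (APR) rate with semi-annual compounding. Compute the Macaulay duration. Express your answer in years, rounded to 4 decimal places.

Periodic yield y = 0.02525. Discount each cash flow and weight by its period:
  t   CF        PV=CF/(1+0.02525)^t    t·PV
  1        47.50        46.3302        46.3302
  2        47.50        45.1891        90.3783
  3        37.50        34.7970       104.3910
  4        37.50        33.9400       135.7601
  5        37.50        33.1041       165.5207
  6     1,037.50       893.3249     5,359.9494
  Σ                  1,086.6854     5,902.3297
Price P = Σ PV = 1,086.6854.
Macaulay duration = Σ(t·PV) / P = 5,902.3297 / 1,086.6854 = 5.43150 half-year periods.
In years: 5.43150 / 2 = 2.71575 years.

2.7157 years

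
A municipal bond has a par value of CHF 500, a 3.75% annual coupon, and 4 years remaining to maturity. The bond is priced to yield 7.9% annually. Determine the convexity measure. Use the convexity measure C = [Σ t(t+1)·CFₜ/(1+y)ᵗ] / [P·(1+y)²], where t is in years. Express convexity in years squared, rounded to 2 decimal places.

With y = 0.079:
  t   CF        PV=CF/(1+0.079)^t    t·PV        t(t+1)·PV
  1        18.75        17.3772        17.3772          34.7544
  2        18.75        16.1049        32.2098          96.6295
  3        18.75        14.9258        44.7773         179.1093
  4       518.75       382.7122     1,530.8489       7,654.2444
  Σ                    431.1201     1,625.2132       7,964.7376
P = 431.1201.
Convexity = Σ t(t+1)·PV / [P·(1+y)²] = 7,964.7376 / (431.1201 × 1.164241) = 15.86830.

15.87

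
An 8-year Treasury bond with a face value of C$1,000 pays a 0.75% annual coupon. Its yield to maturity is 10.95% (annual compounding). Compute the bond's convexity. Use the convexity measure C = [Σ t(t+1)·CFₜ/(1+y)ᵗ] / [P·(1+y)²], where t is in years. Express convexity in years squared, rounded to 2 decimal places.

With y = 0.1095:
  t   CF        PV=CF/(1+0.1095)^t    t·PV        t(t+1)·PV
  1         7.50         6.7598         6.7598          13.5196
  2         7.50         6.0927        12.1853          36.5559
  3         7.50         5.4914        16.4741          65.8962
  4         7.50         4.9494        19.7976          98.9879
  5         7.50         4.4609        22.3046         133.8277
  6         7.50         4.0207        24.1240         168.8677
  7         7.50         3.6238        25.3669         202.9356
  8     1,007.50       438.7596     3,510.0766      31,590.6890
  Σ                    474.1582     3,637.0888      32,311.2797
P = 474.1582.
Convexity = Σ t(t+1)·PV / [P·(1+y)²] = 32,311.2797 / (474.1582 × 1.230990) = 55.35748.

55.36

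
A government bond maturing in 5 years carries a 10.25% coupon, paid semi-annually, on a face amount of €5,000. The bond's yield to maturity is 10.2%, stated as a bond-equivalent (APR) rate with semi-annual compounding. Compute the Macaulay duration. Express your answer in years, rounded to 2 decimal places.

4.04 years

Periodic yield y = 0.051. Discount each cash flow and weight by its period:
  t   CF        PV=CF/(1+0.051)^t    t·PV
  1       256.25       243.8154       243.8154
  2       256.25       231.9842       463.9684
  3       256.25       220.7271       662.1814
  4       256.25       210.0163       840.0652
  5       256.25       199.8252       999.1261
  6       256.25       190.1287     1,140.7719
  7       256.25       180.9026     1,266.3184
  8       256.25       172.1243     1,376.9943
  9       256.25       163.7719     1,473.9472
  10    5,256.25     3,196.3097    31,963.0970
  Σ                  5,009.6055    40,430.2854
Price P = Σ PV = 5,009.6055.
Macaulay duration = Σ(t·PV) / P = 40,430.2854 / 5,009.6055 = 8.07055 half-year periods.
In years: 8.07055 / 2 = 4.03528 years.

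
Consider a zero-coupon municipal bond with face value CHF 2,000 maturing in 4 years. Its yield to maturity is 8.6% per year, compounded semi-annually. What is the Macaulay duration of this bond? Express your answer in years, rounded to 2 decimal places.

4.00 years

A zero-coupon bond has a single cash flow at maturity, so its Macaulay duration equals its maturity: 4 years.
(Equivalently: 8 semi-annual periods ÷ 2 = 4 years.)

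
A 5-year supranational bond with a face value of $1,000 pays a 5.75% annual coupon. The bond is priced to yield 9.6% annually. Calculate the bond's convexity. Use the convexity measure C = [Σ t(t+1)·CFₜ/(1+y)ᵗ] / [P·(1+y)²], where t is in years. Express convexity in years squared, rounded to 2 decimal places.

With y = 0.096:
  t   CF        PV=CF/(1+0.096)^t    t·PV        t(t+1)·PV
  1        57.50        52.4635        52.4635         104.9270
  2        57.50        47.8682        95.7363         287.2090
  3        57.50        43.6753       131.0260         524.1039
  4        57.50        39.8498       159.3990         796.9950
  5     1,057.50       668.6943     3,343.4714      20,060.8283
  Σ                    852.5510     3,782.0962      21,774.0632
P = 852.5510.
Convexity = Σ t(t+1)·PV / [P·(1+y)²] = 21,774.0632 / (852.5510 × 1.201216) = 21.26170.

21.26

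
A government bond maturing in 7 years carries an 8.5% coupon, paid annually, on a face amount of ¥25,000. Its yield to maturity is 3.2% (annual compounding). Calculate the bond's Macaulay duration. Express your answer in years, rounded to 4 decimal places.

5.7626 years

Periodic yield y = 0.032. Discount each cash flow and weight by its year:
  t   CF        PV=CF/(1+0.032)^t    t·PV
  1     2,125.00     2,059.1085     2,059.1085
  2     2,125.00     1,995.2602     3,990.5204
  3     2,125.00     1,933.3917     5,800.1750
  4     2,125.00     1,873.4415     7,493.7662
  5     2,125.00     1,815.3503     9,076.7516
  6     2,125.00     1,759.0604    10,554.3624
  7    27,125.00    21,757.6440   152,303.5078
  Σ                 33,193.2566   191,278.1918
Price P = Σ PV = 33,193.2566.
Macaulay duration = Σ(t·PV) / P = 191,278.1918 / 33,193.2566 = 5.76256 years.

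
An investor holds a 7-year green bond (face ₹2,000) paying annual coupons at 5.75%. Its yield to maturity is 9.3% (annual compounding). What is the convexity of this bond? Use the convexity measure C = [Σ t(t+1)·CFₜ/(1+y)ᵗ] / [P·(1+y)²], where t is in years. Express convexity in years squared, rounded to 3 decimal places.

With y = 0.093:
  t   CF        PV=CF/(1+0.093)^t    t·PV        t(t+1)·PV
  1       115.00       105.2150       105.2150         210.4300
  2       115.00        96.2626       192.5252         577.5755
  3       115.00        88.0719       264.2157       1,056.8628
  4       115.00        80.5781       322.3125       1,611.5626
  5       115.00        73.7220       368.6099       2,211.6596
  6       115.00        67.4492       404.6953       2,832.8668
  7     2,115.00     1,134.9304     7,944.5130      63,556.1037
  Σ                  1,646.2292     9,602.0866      72,057.0611
P = 1,646.2292.
Convexity = Σ t(t+1)·PV / [P·(1+y)²] = 72,057.0611 / (1,646.2292 × 1.194649) = 36.63919.

36.639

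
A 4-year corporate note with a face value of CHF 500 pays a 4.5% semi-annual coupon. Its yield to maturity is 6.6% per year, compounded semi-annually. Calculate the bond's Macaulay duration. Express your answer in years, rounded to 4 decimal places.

3.6913 years

Periodic yield y = 0.033. Discount each cash flow and weight by its period:
  t   CF        PV=CF/(1+0.033)^t    t·PV
  1        11.25        10.8906        10.8906
  2        11.25        10.5427        21.0854
  3        11.25        10.2059        30.6177
  4        11.25         9.8799        39.5195
  5        11.25         9.5642        47.8212
  6        11.25         9.2587        55.5523
  7        11.25         8.9629        62.7405
  8       511.25       394.3036     3,154.4288
  Σ                    463.6086     3,422.6561
Price P = Σ PV = 463.6086.
Macaulay duration = Σ(t·PV) / P = 3,422.6561 / 463.6086 = 7.38264 half-year periods.
In years: 7.38264 / 2 = 3.69132 years.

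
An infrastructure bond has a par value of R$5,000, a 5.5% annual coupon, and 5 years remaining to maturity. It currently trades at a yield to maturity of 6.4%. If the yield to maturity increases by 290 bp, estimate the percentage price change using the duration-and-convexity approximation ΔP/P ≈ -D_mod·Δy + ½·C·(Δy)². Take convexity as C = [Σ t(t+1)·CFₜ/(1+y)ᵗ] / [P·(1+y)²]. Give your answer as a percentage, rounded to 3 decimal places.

-11.284%

With y = 0.064:
  t   CF        PV=CF/(1+0.064)^t    t·PV        t(t+1)·PV
  1       275.00       258.4586       258.4586         516.9173
  2       275.00       242.9123       485.8245       1,457.4736
  3       275.00       228.3010       684.9030       2,739.6120
  4       275.00       214.5686       858.2744       4,291.3721
  5     5,275.00     3,868.2481    19,341.2406     116,047.4439
  Σ                  4,812.4886    21,628.7012     125,052.8189
P = 4,812.4886; D_Mac = 4.49429 yrs; D_mod = 4.22395 yrs; C = 22.95306.
Duration effect: -4.22395 × (+0.029) = -0.122495
Convexity effect: 0.5 × 22.95306 × (0.029)² = +0.0096518
ΔP/P ≈ -0.122495 + 0.0096518 = -0.112843 = -11.2843%.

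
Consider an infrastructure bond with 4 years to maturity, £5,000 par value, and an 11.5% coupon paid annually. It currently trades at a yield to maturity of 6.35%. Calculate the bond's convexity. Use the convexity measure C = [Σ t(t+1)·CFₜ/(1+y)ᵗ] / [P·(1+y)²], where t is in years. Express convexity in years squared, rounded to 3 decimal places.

With y = 0.0635:
  t   CF        PV=CF/(1+0.0635)^t    t·PV        t(t+1)·PV
  1       575.00       540.6676       540.6676       1,081.3352
  2       575.00       508.3851     1,016.7703       3,050.3109
  3       575.00       478.0302     1,434.0907       5,736.3628
  4     5,575.00     4,358.0770    17,432.3078      87,161.5391
  Σ                  5,885.1599    20,423.8364      97,029.5480
P = 5,885.1599.
Convexity = Σ t(t+1)·PV / [P·(1+y)²] = 97,029.5480 / (5,885.1599 × 1.131032) = 14.57709.

14.577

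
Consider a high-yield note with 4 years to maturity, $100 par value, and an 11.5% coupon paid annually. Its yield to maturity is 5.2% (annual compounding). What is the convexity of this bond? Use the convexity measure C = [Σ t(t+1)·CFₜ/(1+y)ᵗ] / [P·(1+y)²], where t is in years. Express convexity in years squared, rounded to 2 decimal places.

14.96

With y = 0.052:
  t   CF        PV=CF/(1+0.052)^t    t·PV        t(t+1)·PV
  1        11.50        10.9316        10.9316          21.8631
  2        11.50        10.3912        20.7824          62.3473
  3        11.50         9.8776        29.6327         118.5310
  4       111.50        91.0357       364.1429       1,820.7147
  Σ                    122.2361       425.4897       2,023.4561
P = 122.2361.
Convexity = Σ t(t+1)·PV / [P·(1+y)²] = 2,023.4561 / (122.2361 × 1.106704) = 14.95763.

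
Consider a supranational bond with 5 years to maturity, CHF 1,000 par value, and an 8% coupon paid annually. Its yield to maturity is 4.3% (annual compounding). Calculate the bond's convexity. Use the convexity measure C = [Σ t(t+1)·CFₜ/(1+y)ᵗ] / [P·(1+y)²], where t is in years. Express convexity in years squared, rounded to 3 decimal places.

With y = 0.043:
  t   CF        PV=CF/(1+0.043)^t    t·PV        t(t+1)·PV
  1        80.00        76.7018        76.7018         153.4036
  2        80.00        73.5396       147.0792         441.2377
  3        80.00        70.5078       211.5234         846.0934
  4        80.00        67.6009       270.4038       1,352.0189
  5     1,080.00       874.9882     4,374.9412      26,249.6470
  Σ                  1,163.3384     5,080.6494      29,042.4006
P = 1,163.3384.
Convexity = Σ t(t+1)·PV / [P·(1+y)²] = 29,042.4006 / (1,163.3384 × 1.087849) = 22.94869.

22.949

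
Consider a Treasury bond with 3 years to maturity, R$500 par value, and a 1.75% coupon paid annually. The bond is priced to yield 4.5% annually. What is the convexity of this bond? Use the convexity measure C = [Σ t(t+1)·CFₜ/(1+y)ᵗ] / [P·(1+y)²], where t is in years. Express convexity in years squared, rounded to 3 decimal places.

With y = 0.045:
  t   CF        PV=CF/(1+0.045)^t    t·PV        t(t+1)·PV
  1         8.75         8.3732         8.3732          16.7464
  2         8.75         8.0126        16.0253          48.0758
  3       508.75       445.8159     1,337.4477       5,349.7908
  Σ                    462.2017     1,361.8462       5,414.6130
P = 462.2017.
Convexity = Σ t(t+1)·PV / [P·(1+y)²] = 5,414.6130 / (462.2017 × 1.092025) = 10.72762.

10.728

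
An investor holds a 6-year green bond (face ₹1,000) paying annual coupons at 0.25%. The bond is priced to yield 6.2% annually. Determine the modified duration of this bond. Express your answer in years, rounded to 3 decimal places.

5.606 years

Periodic yield y = 0.062. First find Macaulay duration:
  t   CF        PV=CF/(1+0.062)^t    t·PV
  1         2.50         2.3540         2.3540
  2         2.50         2.2166         4.4332
  3         2.50         2.0872         6.2616
  4         2.50         1.9654         7.8614
  5         2.50         1.8506         9.2531
  6     1,002.50       698.7749     4,192.6492
  Σ                    709.2487     4,222.8127
P = 709.2487; Macaulay duration = 4,222.8127 / 709.2487 = 5.95392 years.
Modified duration = D_Mac / (1 + y) = 5.95392 / 1.062 = 5.60633 years.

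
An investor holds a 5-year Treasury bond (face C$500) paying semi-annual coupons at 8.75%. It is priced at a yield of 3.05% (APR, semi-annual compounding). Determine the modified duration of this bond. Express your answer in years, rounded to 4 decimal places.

Periodic yield y = 0.01525. First find Macaulay duration:
  t   CF        PV=CF/(1+0.01525)^t    t·PV
  1       21.875        21.5464        21.5464
  2       21.875        21.2228        42.4455
  3       21.875        20.9040        62.7120
  4       21.875        20.5900        82.3599
  5       21.875        20.2807       101.4035
  6       21.875        19.9761       119.8564
  7       21.875        19.6760       137.7321
  8       21.875        19.3805       155.0437
  9       21.875        19.0893       171.8041
  10     521.875       448.5765     4,485.7649
  Σ                    631.2422     5,380.6686
P = 631.2422; Macaulay duration = 5,380.6686 / 631.2422 = 8.52394 half-year periods = 4.26197 years.
Modified duration = D_Mac / (1 + y) = 4.26197 / 1.01525 = 4.19795 years.

4.1979 years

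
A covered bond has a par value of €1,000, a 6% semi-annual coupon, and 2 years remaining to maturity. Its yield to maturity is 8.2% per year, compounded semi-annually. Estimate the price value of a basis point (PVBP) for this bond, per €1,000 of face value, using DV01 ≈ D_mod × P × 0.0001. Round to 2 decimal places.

Periodic yield y = 0.041.
  t   CF        PV=CF/(1+0.041)^t    t·PV
  1        30.00        28.8184        28.8184
  2        30.00        27.6834        55.3668
  3        30.00        26.5931        79.7793
  4     1,030.00       877.0701     3,508.2804
  Σ                    960.1651     3,672.2450
P = 960.1651; D_Mac = 3.82460 half-year periods = 1.91230 yrs; D_mod = 1.83698 yrs.
DV01 ≈ 1.83698 × 960.1651 × 0.0001 = 0.176381.

€0.18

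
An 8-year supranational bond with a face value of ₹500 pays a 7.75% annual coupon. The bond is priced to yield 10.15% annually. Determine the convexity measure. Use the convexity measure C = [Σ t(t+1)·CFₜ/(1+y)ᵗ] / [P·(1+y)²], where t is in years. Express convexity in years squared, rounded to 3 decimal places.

41.117

With y = 0.1015:
  t   CF        PV=CF/(1+0.1015)^t    t·PV        t(t+1)·PV
  1        38.75        35.1793        35.1793          70.3586
  2        38.75        31.9376        63.8753         191.6258
  3        38.75        28.9947        86.9840         347.9361
  4        38.75        26.3229       105.2916         526.4580
  5        38.75        23.8973       119.4866         716.9196
  6        38.75        21.6953       130.1715         911.2006
  7        38.75        19.6961       137.8727       1,102.9815
  8       538.75       248.6058     1,988.8465      17,899.6182
  Σ                    436.3290     2,667.7074      21,767.0983
P = 436.3290.
Convexity = Σ t(t+1)·PV / [P·(1+y)²] = 21,767.0983 / (436.3290 × 1.213302) = 41.11663.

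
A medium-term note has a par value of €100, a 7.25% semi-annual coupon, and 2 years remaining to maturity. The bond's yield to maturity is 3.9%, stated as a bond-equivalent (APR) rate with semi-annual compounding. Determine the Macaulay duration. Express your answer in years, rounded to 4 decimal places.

1.9010 years

Periodic yield y = 0.0195. Discount each cash flow and weight by its period:
  t   CF        PV=CF/(1+0.0195)^t    t·PV
  1        3.625         3.5557         3.5557
  2        3.625         3.4877         6.9753
  3        3.625         3.4209        10.2628
  4      103.625        95.9214       383.6857
  Σ                    106.3857       404.4795
Price P = Σ PV = 106.3857.
Macaulay duration = Σ(t·PV) / P = 404.4795 / 106.3857 = 3.80201 half-year periods.
In years: 3.80201 / 2 = 1.90101 years.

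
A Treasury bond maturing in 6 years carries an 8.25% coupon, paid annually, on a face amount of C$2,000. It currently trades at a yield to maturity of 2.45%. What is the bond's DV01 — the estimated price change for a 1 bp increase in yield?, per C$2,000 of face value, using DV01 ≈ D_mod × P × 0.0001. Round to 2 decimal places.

Periodic yield y = 0.0245.
  t   CF        PV=CF/(1+0.0245)^t    t·PV
  1       165.00       161.0542       161.0542
  2       165.00       157.2027       314.4054
  3       165.00       153.4433       460.3300
  4       165.00       149.7739       599.0955
  5       165.00       146.1922       730.9609
  6     2,165.00     1,872.3461    11,234.0764
  Σ                  2,640.0124    13,499.9225
P = 2,640.0124; D_Mac = 5.11358 yrs; D_mod = 4.99130 yrs.
DV01 ≈ 4.99130 × 2,640.0124 × 0.0001 = 1.317708.

C$1.32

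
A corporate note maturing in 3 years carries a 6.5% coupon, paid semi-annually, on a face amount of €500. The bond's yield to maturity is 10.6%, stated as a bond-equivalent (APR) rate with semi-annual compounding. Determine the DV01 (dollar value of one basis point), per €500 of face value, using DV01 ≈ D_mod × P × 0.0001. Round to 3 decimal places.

Periodic yield y = 0.053.
  t   CF        PV=CF/(1+0.053)^t    t·PV
  1        16.25        15.4321        15.4321
  2        16.25        14.6554        29.3107
  3        16.25        13.9177        41.7532
  4        16.25        13.2172        52.8689
  5        16.25        12.5520        62.7598
  6       516.25       378.6952     2,272.1714
  Σ                    448.4696     2,474.2960
P = 448.4696; D_Mac = 5.51720 half-year periods = 2.75860 yrs; D_mod = 2.61975 yrs.
DV01 ≈ 2.61975 × 448.4696 × 0.0001 = 0.117488.

€0.117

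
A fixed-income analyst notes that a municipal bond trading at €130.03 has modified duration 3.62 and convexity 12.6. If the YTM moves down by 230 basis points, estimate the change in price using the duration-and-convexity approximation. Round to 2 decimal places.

+€11.26

Duration effect: -D_mod·Δy = -3.62 × (-0.023) = +0.083260
Convexity effect: ½·C·(Δy)² = 0.5 × 12.6 × (-0.023)² = +0.0033327
ΔP/P ≈ +0.083260 + 0.0033327 = +0.0865927
ΔP ≈ 130.03 × (+0.0865927) = +11.259648781.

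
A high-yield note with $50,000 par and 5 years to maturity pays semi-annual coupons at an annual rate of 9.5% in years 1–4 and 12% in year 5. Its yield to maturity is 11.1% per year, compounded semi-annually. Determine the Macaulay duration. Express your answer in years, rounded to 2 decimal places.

Periodic yield y = 0.0555. Discount each cash flow and weight by its period:
  t   CF        PV=CF/(1+0.0555)^t    t·PV
  1     2,375.00     2,250.1184     2,250.1184
  2     2,375.00     2,131.8033     4,263.6067
  3     2,375.00     2,019.7095     6,059.1284
  4     2,375.00     1,913.5097     7,654.0387
  5     2,375.00     1,812.8941     9,064.4703
  6     2,375.00     1,717.5690    10,305.4139
  7     2,375.00     1,627.2563    11,390.7938
  8     2,375.00     1,541.6923    12,333.5387
  9     3,000.00     1,845.0032    16,605.0285
  10   53,000.00    30,881.1520   308,811.5201
  Σ                 47,740.7077   388,737.6575
Price P = Σ PV = 47,740.7077.
Macaulay duration = Σ(t·PV) / P = 388,737.6575 / 47,740.7077 = 8.14269 half-year periods.
In years: 8.14269 / 2 = 4.07134 years.

4.07 years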